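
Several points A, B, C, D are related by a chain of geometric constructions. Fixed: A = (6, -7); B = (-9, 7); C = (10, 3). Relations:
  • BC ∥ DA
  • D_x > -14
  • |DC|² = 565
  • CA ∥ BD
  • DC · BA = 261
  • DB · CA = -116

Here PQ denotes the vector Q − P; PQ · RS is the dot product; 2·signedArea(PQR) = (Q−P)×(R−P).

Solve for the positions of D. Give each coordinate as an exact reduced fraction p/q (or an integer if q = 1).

1. D_x = -13  [BC ∥ DA ∩ CA ∥ BD]
2. D_y = -3  [BC ∥ DA ∩ CA ∥ BD]
   → D = (-13, -3)

D = (-13, -3)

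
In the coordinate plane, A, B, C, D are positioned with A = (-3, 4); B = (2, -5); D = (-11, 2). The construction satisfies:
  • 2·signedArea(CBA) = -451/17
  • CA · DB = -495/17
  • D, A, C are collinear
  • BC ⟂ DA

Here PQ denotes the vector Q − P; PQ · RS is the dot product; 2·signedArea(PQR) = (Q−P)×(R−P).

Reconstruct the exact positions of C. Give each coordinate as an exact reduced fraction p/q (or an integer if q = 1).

1. C_x = -7/17  [D, A, C are collinear ∩ BC ⟂ DA]
2. C_y = 79/17  [D, A, C are collinear ∩ BC ⟂ DA]
   → C = (-7/17, 79/17)

C = (-7/17, 79/17)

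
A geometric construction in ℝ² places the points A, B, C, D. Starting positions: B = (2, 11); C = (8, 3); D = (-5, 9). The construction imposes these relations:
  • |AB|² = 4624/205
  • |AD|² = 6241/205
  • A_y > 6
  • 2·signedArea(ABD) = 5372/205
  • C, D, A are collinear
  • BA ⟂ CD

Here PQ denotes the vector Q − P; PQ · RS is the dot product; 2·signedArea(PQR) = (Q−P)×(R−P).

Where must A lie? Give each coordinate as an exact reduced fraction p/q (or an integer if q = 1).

1. A_x = 2/205  [C, D, A are collinear ∩ BA ⟂ CD]
2. A_y = 1371/205  [C, D, A are collinear ∩ BA ⟂ CD]
   → A = (2/205, 1371/205)

A = (2/205, 1371/205)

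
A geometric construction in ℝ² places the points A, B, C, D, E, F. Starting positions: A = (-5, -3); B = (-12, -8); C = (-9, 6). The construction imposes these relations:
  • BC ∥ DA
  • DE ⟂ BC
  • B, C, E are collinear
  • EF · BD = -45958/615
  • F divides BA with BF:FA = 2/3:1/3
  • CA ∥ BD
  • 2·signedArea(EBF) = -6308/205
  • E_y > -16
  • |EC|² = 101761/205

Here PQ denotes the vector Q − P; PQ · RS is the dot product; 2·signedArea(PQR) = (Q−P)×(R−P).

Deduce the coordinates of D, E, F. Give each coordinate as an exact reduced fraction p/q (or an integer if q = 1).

1. D_x = -8  [BC ∥ DA ∩ CA ∥ BD]
2. D_y = -17  [BC ∥ DA ∩ CA ∥ BD]
   → D = (-8, -17)
3. E_x = -2802/205  [B, C, E are collinear ∩ DE ⟂ BC]
4. E_y = -3236/205  [B, C, E are collinear ∩ DE ⟂ BC]
   → E = (-2802/205, -3236/205)
5. F_x = -22/3  [F divides BA with BF:FA = 2/3:1/3]
6. F_y = -14/3  [F divides BA with BF:FA = 2/3:1/3]
   → F = (-22/3, -14/3)

D = (-8, -17)
E = (-2802/205, -3236/205)
F = (-22/3, -14/3)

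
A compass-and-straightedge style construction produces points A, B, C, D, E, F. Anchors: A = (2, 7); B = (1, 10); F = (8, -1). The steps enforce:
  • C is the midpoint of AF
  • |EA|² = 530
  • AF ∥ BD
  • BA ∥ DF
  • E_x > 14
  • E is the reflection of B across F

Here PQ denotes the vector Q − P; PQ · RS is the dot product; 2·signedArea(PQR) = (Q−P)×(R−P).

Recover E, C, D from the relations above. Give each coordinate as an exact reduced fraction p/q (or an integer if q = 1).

C = (5, 3)
D = (7, 2)
E = (15, -12)

1. E_x = 15  [E is the reflection of B across F]
2. E_y = -12  [E is the reflection of B across F]
   → E = (15, -12)
3. C_x = 5  [C is the midpoint of AF]
4. C_y = 3  [C is the midpoint of AF]
   → C = (5, 3)
5. D_x = 7  [BA ∥ DF ∩ AF ∥ BD]
6. D_y = 2  [BA ∥ DF ∩ AF ∥ BD]
   → D = (7, 2)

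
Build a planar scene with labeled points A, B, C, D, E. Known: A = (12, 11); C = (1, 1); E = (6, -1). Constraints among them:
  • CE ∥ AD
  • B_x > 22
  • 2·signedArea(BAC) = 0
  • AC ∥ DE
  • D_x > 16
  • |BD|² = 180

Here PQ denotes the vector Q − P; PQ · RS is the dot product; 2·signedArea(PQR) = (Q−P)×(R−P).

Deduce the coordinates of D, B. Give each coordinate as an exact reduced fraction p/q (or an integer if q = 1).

B = (23, 21)
D = (17, 9)

1. D_x = 17  [AC ∥ DE ∩ CE ∥ AD]
2. D_y = 9  [AC ∥ DE ∩ CE ∥ AD]
   → D = (17, 9)
3. B_x = 23  [line 10·x + -11·y + 1 = 0 ∩ |BD|² = 180]
4. B_y = 21  [line 10·x + -11·y + 1 = 0 ∩ |BD|² = 180]
   → B = (23, 21)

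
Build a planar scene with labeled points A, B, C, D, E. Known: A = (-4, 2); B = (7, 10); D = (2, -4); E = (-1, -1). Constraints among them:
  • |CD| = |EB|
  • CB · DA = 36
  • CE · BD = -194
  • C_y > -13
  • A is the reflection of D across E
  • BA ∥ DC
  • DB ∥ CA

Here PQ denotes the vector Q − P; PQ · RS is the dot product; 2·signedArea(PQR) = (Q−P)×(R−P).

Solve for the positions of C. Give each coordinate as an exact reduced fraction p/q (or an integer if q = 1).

C = (-9, -12)

1. C_x = -9  [DB ∥ CA ∩ BA ∥ DC]
2. C_y = -12  [DB ∥ CA ∩ BA ∥ DC]
   → C = (-9, -12)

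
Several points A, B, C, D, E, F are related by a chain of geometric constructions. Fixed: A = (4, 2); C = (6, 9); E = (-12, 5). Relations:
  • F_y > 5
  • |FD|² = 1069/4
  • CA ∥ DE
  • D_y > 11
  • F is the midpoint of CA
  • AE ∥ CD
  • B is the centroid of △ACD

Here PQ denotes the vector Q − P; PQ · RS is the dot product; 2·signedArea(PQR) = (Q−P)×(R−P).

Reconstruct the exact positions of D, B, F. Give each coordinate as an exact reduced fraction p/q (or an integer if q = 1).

B = (0, 23/3)
D = (-10, 12)
F = (5, 11/2)

1. D_x = -10  [CA ∥ DE ∩ AE ∥ CD]
2. D_y = 12  [CA ∥ DE ∩ AE ∥ CD]
   → D = (-10, 12)
3. B_x = 0  [B is the centroid of △ACD]
4. B_y = 23/3  [B is the centroid of △ACD]
   → B = (0, 23/3)
5. F_x = 5  [F is the midpoint of CA]
6. F_y = 11/2  [F is the midpoint of CA]
   → F = (5, 11/2)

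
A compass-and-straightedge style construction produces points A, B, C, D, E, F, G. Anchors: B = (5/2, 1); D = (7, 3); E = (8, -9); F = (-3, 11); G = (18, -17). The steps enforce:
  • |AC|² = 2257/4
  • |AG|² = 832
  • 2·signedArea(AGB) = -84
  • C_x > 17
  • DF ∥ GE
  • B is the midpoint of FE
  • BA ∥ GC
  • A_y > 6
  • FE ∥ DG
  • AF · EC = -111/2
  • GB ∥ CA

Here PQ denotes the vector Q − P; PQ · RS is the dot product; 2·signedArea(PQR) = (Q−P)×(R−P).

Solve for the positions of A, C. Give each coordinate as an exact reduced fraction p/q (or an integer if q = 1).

A = (2, 7)
C = (35/2, -11)

1. A_x = 2  [line -18·x + -31/2·y + 289/2 = 0 ∩ |AG|² = 832]
2. A_y = 7  [line -18·x + -31/2·y + 289/2 = 0 ∩ |AG|² = 832]
   → A = (2, 7)
3. C_x = 35/2  [AF · EC = -111/2 ∩ GB ∥ CA]
4. C_y = -11  [AF · EC = -111/2 ∩ GB ∥ CA]
   → C = (35/2, -11)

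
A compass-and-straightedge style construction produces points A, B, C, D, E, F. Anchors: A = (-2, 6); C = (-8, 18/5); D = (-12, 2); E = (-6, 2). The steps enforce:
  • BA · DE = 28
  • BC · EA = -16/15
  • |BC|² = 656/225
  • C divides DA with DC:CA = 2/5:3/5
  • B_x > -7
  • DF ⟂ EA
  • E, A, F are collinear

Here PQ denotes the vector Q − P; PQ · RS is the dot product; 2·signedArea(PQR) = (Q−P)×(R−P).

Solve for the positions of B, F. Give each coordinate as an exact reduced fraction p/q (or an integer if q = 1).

B = (-20/3, 38/15)
F = (-9, -1)

1. B_x = -20/3  [BC · EA = -16/15 ∩ BA · DE = 28]
2. B_y = 38/15  [BC · EA = -16/15 ∩ BA · DE = 28]
   → B = (-20/3, 38/15)
3. F_x = -9  [E, A, F are collinear ∩ DF ⟂ EA]
4. F_y = -1  [E, A, F are collinear ∩ DF ⟂ EA]
   → F = (-9, -1)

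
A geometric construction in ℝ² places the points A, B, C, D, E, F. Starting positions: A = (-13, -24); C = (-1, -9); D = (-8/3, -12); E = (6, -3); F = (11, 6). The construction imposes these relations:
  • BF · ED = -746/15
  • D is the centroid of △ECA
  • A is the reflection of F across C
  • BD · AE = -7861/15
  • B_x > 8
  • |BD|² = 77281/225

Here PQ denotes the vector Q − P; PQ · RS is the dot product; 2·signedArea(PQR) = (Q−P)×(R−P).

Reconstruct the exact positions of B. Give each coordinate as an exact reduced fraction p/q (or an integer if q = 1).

1. B_x = 9  [BF · ED = -746/15 ∩ BD · AE = -7861/15]
2. B_y = 12/5  [BF · ED = -746/15 ∩ BD · AE = -7861/15]
   → B = (9, 12/5)

B = (9, 12/5)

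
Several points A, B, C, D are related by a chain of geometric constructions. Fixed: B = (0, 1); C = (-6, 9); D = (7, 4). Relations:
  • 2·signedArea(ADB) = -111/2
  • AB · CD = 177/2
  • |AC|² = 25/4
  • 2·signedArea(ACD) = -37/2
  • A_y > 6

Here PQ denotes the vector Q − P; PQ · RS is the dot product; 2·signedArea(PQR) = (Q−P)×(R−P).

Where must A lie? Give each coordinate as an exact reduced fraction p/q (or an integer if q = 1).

1. A_x = -9/2  [2·signedArea(ADB) = -111/2 ∩ AB · CD = 177/2]
2. A_y = 7  [2·signedArea(ADB) = -111/2 ∩ AB · CD = 177/2]
   → A = (-9/2, 7)

A = (-9/2, 7)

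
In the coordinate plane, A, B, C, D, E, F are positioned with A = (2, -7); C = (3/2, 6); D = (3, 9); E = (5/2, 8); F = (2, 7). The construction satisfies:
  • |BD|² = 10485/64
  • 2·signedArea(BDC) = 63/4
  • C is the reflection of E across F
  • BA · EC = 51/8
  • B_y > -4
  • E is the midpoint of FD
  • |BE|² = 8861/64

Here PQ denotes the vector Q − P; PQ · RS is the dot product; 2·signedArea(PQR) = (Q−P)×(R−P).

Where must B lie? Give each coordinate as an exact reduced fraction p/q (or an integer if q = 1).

1. B_x = 15/8  [BA · EC = 51/8 ∩ 2·signedArea(BDC) = 63/4]
2. B_y = -15/4  [BA · EC = 51/8 ∩ 2·signedArea(BDC) = 63/4]
   → B = (15/8, -15/4)

B = (15/8, -15/4)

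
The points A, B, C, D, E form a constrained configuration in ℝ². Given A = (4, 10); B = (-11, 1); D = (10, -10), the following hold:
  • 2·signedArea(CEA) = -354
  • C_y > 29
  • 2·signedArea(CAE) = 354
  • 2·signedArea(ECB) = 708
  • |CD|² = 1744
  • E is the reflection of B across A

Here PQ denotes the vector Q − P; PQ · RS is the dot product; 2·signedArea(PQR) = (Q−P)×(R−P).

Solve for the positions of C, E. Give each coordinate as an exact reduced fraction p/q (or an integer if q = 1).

1. E_x = 19  [E is the reflection of B across A]
2. E_y = 19  [E is the reflection of B across A]
   → E = (19, 19)
3. C_x = -2  [line 9·x + -15·y + 468 = 0 ∩ |CD|² = 1744]
4. C_y = 30  [line 9·x + -15·y + 468 = 0 ∩ |CD|² = 1744]
   → C = (-2, 30)

C = (-2, 30)
E = (19, 19)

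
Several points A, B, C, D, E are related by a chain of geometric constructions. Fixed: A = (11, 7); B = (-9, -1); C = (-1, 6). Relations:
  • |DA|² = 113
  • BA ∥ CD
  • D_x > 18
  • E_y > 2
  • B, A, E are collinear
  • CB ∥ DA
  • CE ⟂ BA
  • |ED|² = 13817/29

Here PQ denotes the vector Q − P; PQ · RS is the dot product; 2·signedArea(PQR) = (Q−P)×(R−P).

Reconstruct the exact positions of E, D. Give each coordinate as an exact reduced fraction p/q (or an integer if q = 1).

D = (19, 14)
E = (9/29, 79/29)

1. E_x = 9/29  [B, A, E are collinear ∩ CE ⟂ BA]
2. E_y = 79/29  [B, A, E are collinear ∩ CE ⟂ BA]
   → E = (9/29, 79/29)
3. D_x = 19  [CB ∥ DA ∩ BA ∥ CD]
4. D_y = 14  [CB ∥ DA ∩ BA ∥ CD]
   → D = (19, 14)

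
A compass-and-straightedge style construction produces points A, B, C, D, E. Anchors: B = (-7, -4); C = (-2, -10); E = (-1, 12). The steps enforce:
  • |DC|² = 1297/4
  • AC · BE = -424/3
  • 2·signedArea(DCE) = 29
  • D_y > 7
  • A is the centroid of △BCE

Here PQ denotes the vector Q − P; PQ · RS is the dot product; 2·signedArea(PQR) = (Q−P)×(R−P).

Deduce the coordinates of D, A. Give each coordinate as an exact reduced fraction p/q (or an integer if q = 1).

1. D_x = -5/2  [line -22·x + 1·y + -63 = 0 ∩ |DC|² = 1297/4]
2. D_y = 8  [line -22·x + 1·y + -63 = 0 ∩ |DC|² = 1297/4]
   → D = (-5/2, 8)
3. A_x = -10/3  [A is the centroid of △BCE]
4. A_y = -2/3  [A is the centroid of △BCE]
   → A = (-10/3, -2/3)

A = (-10/3, -2/3)
D = (-5/2, 8)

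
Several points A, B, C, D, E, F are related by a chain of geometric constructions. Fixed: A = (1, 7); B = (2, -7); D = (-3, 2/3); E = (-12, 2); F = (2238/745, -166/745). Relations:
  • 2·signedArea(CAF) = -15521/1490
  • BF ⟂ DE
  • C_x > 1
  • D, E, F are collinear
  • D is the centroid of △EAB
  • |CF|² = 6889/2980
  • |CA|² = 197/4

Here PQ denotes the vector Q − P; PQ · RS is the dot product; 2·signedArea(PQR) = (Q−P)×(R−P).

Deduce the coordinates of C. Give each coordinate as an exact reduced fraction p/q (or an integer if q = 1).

C = (3/2, 0)

1. C_x = 3/2  [line 5381/745·x + 1493/745·y + -16143/1490 = 0 ∩ |CA|² = 197/4]
2. C_y = 0  [line 5381/745·x + 1493/745·y + -16143/1490 = 0 ∩ |CA|² = 197/4]
   → C = (3/2, 0)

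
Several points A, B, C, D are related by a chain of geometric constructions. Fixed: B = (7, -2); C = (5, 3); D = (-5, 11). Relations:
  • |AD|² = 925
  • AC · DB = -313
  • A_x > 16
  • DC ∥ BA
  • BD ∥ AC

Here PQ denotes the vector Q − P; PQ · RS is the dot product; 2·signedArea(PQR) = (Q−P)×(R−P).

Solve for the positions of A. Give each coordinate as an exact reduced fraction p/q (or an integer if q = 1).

A = (17, -10)

1. A_x = 17  [BD ∥ AC ∩ DC ∥ BA]
2. A_y = -10  [BD ∥ AC ∩ DC ∥ BA]
   → A = (17, -10)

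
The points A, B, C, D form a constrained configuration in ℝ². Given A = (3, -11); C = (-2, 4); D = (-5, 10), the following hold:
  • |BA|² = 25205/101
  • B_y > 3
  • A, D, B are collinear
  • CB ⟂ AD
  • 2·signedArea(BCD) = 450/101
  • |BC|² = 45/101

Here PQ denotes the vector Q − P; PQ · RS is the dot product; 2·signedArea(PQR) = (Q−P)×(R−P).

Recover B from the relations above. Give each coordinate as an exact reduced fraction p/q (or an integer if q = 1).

1. B_x = -265/101  [A, D, B are collinear ∩ CB ⟂ AD]
2. B_y = 380/101  [A, D, B are collinear ∩ CB ⟂ AD]
   → B = (-265/101, 380/101)

B = (-265/101, 380/101)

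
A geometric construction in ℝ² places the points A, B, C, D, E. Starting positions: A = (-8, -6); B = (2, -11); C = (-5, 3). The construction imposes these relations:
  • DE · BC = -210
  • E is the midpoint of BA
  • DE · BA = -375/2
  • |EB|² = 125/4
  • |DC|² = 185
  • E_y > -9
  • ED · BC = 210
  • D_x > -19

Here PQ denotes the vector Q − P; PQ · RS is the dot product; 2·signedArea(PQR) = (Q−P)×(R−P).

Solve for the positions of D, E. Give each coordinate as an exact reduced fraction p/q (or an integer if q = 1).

D = (-18, -1)
E = (-3, -17/2)

1. E_x = -3  [E is the midpoint of BA]
2. E_y = -17/2  [E is the midpoint of BA]
   → E = (-3, -17/2)
3. D_x = -18  [DE · BA = -375/2 ∩ ED · BC = 210]
4. D_y = -1  [DE · BA = -375/2 ∩ ED · BC = 210]
   → D = (-18, -1)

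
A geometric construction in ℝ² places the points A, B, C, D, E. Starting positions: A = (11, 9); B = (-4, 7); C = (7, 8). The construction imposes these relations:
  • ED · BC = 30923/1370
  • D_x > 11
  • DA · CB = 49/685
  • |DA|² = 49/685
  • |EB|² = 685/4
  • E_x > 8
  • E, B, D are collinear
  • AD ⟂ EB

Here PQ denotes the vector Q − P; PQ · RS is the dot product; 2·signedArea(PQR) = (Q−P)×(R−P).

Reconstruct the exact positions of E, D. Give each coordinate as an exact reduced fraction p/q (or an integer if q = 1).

1. D_x = 7556/685  [line 11·x + 1·y + -89099/685 = 0 ∩ |DA|² = 49/685]
2. D_y = 5983/685  [line 11·x + 1·y + -89099/685 = 0 ∩ |DA|² = 49/685]
   → D = (7556/685, 5983/685)
3. E_x = 9  [ED · BC = 30923/1370 ∩ E, B, D are collinear]
4. E_y = 17/2  [ED · BC = 30923/1370 ∩ E, B, D are collinear]
   → E = (9, 17/2)

D = (7556/685, 5983/685)
E = (9, 17/2)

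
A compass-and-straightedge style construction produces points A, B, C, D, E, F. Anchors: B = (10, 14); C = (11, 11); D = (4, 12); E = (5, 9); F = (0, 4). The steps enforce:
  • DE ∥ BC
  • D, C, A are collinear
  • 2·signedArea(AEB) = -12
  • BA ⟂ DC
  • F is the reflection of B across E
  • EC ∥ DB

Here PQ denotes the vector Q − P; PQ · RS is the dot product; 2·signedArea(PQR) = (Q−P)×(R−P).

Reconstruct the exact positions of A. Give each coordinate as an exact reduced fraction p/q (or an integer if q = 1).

1. A_x = 48/5  [D, C, A are collinear ∩ BA ⟂ DC]
2. A_y = 56/5  [D, C, A are collinear ∩ BA ⟂ DC]
   → A = (48/5, 56/5)

A = (48/5, 56/5)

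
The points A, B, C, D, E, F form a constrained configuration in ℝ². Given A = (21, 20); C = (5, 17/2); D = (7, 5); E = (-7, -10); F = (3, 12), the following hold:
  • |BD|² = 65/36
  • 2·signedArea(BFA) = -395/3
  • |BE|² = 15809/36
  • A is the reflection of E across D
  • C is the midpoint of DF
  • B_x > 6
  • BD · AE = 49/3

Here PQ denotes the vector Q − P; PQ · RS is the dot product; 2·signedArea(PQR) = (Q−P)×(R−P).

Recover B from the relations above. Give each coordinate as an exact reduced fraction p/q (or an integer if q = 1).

B = (19/3, 37/6)

1. B_x = 19/3  [2·signedArea(BFA) = -395/3 ∩ BD · AE = 49/3]
2. B_y = 37/6  [2·signedArea(BFA) = -395/3 ∩ BD · AE = 49/3]
   → B = (19/3, 37/6)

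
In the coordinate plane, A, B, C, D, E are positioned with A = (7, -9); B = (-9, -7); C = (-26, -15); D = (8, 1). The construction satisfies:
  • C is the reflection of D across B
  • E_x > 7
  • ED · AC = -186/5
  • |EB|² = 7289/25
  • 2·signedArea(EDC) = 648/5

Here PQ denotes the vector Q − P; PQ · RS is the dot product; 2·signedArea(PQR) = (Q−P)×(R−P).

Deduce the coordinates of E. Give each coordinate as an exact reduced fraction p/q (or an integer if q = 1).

E = (38/5, -3)

1. E_x = 38/5  [2·signedArea(EDC) = 648/5 ∩ ED · AC = -186/5]
2. E_y = -3  [2·signedArea(EDC) = 648/5 ∩ ED · AC = -186/5]
   → E = (38/5, -3)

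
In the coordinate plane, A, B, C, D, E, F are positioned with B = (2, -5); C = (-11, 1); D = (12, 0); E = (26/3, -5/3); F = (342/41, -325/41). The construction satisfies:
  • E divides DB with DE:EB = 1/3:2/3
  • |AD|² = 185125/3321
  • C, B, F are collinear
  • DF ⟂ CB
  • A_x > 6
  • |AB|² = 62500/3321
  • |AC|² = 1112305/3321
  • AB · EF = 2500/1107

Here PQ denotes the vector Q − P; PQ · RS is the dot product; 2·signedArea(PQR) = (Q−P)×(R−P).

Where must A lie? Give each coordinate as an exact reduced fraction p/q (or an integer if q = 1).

1. A_x = 2338/369  [line 40/123·x + 770/123·y + 31430/1107 = 0 ∩ |AC|² = 1112305/3321]
2. A_y = -1795/369  [line 40/123·x + 770/123·y + 31430/1107 = 0 ∩ |AC|² = 1112305/3321]
   → A = (2338/369, -1795/369)

A = (2338/369, -1795/369)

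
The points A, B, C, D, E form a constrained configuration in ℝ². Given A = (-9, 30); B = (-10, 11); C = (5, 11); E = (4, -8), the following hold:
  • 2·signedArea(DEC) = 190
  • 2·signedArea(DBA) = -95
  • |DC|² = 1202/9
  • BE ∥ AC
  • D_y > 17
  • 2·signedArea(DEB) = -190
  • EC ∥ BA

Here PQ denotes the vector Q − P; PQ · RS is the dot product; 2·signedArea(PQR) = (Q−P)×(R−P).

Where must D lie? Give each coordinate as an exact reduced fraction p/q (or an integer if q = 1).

D = (-14/3, 52/3)

1. D_x = -14/3  [2·signedArea(DEB) = -190 ∩ 2·signedArea(DBA) = -95]
2. D_y = 52/3  [2·signedArea(DEB) = -190 ∩ 2·signedArea(DBA) = -95]
   → D = (-14/3, 52/3)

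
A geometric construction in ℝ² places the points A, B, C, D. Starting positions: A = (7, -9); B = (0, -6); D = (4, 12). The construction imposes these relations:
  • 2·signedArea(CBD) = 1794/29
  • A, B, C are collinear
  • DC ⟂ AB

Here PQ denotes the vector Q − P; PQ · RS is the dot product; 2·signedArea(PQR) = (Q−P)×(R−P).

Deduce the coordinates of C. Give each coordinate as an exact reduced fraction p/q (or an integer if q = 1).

1. C_x = -91/29  [A, B, C are collinear ∩ DC ⟂ AB]
2. C_y = -135/29  [A, B, C are collinear ∩ DC ⟂ AB]
   → C = (-91/29, -135/29)

C = (-91/29, -135/29)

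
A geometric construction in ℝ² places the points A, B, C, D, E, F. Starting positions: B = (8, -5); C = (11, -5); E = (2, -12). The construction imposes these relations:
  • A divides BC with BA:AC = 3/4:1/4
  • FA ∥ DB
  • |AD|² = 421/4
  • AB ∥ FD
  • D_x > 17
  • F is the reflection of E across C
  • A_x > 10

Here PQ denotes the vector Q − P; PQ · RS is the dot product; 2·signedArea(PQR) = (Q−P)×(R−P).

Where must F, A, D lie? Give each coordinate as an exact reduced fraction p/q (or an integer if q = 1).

A = (41/4, -5)
D = (71/4, 2)
F = (20, 2)

1. F_x = 20  [F is the reflection of E across C]
2. F_y = 2  [F is the reflection of E across C]
   → F = (20, 2)
3. A_x = 41/4  [A divides BC with BA:AC = 3/4:1/4]
4. A_y = -5  [A divides BC with BA:AC = 3/4:1/4]
   → A = (41/4, -5)
5. D_x = 71/4  [FA ∥ DB ∩ AB ∥ FD]
6. D_y = 2  [FA ∥ DB ∩ AB ∥ FD]
   → D = (71/4, 2)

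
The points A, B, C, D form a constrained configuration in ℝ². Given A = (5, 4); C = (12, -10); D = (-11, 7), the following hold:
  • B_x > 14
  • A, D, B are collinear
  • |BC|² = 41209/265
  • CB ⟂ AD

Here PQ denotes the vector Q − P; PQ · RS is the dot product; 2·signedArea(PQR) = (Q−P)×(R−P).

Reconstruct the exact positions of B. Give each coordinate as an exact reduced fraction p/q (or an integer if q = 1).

1. B_x = 3789/265  [A, D, B are collinear ∩ CB ⟂ AD]
2. B_y = 598/265  [A, D, B are collinear ∩ CB ⟂ AD]
   → B = (3789/265, 598/265)

B = (3789/265, 598/265)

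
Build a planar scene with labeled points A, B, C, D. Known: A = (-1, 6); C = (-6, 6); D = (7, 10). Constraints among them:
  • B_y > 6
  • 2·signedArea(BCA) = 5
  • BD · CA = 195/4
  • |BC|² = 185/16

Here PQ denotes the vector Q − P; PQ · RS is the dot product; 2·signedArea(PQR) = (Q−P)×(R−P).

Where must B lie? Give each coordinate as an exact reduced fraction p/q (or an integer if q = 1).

B = (-11/4, 7)

1. B_x = -11/4  [2·signedArea(BCA) = 5 ∩ BD · CA = 195/4]
2. B_y = 7  [2·signedArea(BCA) = 5 ∩ BD · CA = 195/4]
   → B = (-11/4, 7)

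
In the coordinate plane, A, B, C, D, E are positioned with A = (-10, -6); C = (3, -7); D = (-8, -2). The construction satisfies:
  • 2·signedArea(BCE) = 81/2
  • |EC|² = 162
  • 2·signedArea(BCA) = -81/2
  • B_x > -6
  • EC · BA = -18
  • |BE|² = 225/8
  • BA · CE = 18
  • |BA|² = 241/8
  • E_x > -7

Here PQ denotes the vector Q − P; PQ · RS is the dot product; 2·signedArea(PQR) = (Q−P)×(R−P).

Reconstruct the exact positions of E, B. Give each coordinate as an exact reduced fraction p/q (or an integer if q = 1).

B = (-21/4, -13/4)
E = (-6, 2)

1. B_x = -21/4  [line -1·x + -13·y + -95/2 = 0 ∩ |BA|² = 241/8]
2. B_y = -13/4  [line -1·x + -13·y + -95/2 = 0 ∩ |BA|² = 241/8]
   → B = (-21/4, -13/4)
3. E_x = -6  [EC · BA = -18 ∩ 2·signedArea(BCE) = 81/2]
4. E_y = 2  [EC · BA = -18 ∩ 2·signedArea(BCE) = 81/2]
   → E = (-6, 2)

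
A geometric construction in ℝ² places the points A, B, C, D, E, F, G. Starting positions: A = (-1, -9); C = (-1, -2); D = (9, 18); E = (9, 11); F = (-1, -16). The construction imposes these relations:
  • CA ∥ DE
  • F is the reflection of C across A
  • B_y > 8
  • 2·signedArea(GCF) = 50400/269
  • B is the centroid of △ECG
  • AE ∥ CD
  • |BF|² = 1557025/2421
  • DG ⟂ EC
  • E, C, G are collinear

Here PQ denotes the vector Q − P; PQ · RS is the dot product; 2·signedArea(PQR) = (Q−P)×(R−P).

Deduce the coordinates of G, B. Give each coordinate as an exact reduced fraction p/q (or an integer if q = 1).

B = (5483/807, 6563/807)
G = (3331/269, 4142/269)

1. G_x = 3331/269  [E, C, G are collinear ∩ DG ⟂ EC]
2. G_y = 4142/269  [E, C, G are collinear ∩ DG ⟂ EC]
   → G = (3331/269, 4142/269)
3. B_x = 5483/807  [B is the centroid of △ECG]
4. B_y = 6563/807  [B is the centroid of △ECG]
   → B = (5483/807, 6563/807)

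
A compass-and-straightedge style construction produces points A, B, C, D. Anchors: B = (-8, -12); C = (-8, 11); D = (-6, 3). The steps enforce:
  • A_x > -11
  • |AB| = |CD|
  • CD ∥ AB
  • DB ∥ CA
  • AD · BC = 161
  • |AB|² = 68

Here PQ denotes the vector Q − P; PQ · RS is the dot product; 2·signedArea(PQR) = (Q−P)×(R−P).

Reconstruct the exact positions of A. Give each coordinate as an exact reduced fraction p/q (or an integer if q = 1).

A = (-10, -4)

1. A_x = -10  [CD ∥ AB ∩ DB ∥ CA]
2. A_y = -4  [CD ∥ AB ∩ DB ∥ CA]
   → A = (-10, -4)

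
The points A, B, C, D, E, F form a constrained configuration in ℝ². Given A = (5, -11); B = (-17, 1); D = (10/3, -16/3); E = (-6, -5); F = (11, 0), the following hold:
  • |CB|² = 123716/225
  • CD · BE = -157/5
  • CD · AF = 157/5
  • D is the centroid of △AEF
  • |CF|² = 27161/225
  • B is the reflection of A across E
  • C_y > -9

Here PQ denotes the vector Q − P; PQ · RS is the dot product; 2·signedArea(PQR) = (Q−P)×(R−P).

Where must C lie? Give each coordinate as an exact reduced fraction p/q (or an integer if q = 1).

1. C_x = 13/3  [CD · AF = 157/5 ∩ CD · BE = -157/5]
2. C_y = -131/15  [CD · AF = 157/5 ∩ CD · BE = -157/5]
   → C = (13/3, -131/15)

C = (13/3, -131/15)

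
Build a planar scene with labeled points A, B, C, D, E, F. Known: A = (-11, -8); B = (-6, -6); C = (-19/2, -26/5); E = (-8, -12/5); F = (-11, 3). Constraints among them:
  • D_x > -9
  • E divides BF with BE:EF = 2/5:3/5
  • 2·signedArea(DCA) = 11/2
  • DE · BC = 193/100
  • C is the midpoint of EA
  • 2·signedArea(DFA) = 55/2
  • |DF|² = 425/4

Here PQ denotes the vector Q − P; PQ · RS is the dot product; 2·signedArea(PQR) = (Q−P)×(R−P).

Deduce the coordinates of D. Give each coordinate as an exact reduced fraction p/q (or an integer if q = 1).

1. D_x = -17/2  [2·signedArea(DFA) = 55/2 ∩ 2·signedArea(DCA) = 11/2]
2. D_y = -7  [2·signedArea(DFA) = 55/2 ∩ 2·signedArea(DCA) = 11/2]
   → D = (-17/2, -7)

D = (-17/2, -7)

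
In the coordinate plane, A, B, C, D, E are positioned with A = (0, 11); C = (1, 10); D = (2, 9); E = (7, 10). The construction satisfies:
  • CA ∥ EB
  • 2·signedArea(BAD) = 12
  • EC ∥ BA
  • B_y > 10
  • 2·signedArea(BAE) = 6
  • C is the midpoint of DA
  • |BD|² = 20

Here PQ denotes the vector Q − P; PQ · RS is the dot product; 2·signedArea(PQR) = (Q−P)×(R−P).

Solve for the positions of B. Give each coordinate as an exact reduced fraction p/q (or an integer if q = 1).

1. B_x = 6  [EC ∥ BA ∩ CA ∥ EB]
2. B_y = 11  [EC ∥ BA ∩ CA ∥ EB]
   → B = (6, 11)

B = (6, 11)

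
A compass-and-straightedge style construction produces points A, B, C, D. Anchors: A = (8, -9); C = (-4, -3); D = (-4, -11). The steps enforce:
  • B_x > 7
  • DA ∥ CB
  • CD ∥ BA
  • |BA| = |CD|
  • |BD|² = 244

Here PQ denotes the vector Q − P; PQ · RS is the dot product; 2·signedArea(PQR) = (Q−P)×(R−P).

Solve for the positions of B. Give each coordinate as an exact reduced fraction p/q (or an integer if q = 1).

1. B_x = 8  [CD ∥ BA ∩ DA ∥ CB]
2. B_y = -1  [CD ∥ BA ∩ DA ∥ CB]
   → B = (8, -1)

B = (8, -1)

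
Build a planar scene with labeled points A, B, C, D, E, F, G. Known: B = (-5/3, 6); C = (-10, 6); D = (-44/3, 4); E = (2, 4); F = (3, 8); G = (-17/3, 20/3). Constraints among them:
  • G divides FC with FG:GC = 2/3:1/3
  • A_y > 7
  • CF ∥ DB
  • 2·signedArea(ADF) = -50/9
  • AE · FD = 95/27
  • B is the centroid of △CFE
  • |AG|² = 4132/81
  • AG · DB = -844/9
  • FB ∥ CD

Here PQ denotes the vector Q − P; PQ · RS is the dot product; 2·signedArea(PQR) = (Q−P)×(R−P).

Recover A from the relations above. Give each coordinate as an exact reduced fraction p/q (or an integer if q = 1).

A = (13/9, 22/3)

1. A_x = 13/9  [AG · DB = -844/9 ∩ AE · FD = 95/27]
2. A_y = 22/3  [AG · DB = -844/9 ∩ AE · FD = 95/27]
   → A = (13/9, 22/3)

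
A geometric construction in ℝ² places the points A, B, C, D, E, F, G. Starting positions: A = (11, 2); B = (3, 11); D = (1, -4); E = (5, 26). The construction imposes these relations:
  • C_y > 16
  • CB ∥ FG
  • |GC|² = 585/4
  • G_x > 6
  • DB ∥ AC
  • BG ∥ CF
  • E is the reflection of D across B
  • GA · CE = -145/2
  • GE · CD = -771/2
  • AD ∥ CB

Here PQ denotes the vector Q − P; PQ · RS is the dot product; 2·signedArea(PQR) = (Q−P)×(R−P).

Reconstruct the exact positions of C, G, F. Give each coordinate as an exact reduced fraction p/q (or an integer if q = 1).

C = (13, 17)
F = (17, 25/2)
G = (7, 13/2)

1. C_x = 13  [AD ∥ CB ∩ DB ∥ AC]
2. C_y = 17  [AD ∥ CB ∩ DB ∥ AC]
   → C = (13, 17)
3. G_x = 7  [GE · CD = -771/2 ∩ GA · CE = -145/2]
4. G_y = 13/2  [GE · CD = -771/2 ∩ GA · CE = -145/2]
   → G = (7, 13/2)
5. F_x = 17  [CB ∥ FG ∩ BG ∥ CF]
6. F_y = 25/2  [CB ∥ FG ∩ BG ∥ CF]
   → F = (17, 25/2)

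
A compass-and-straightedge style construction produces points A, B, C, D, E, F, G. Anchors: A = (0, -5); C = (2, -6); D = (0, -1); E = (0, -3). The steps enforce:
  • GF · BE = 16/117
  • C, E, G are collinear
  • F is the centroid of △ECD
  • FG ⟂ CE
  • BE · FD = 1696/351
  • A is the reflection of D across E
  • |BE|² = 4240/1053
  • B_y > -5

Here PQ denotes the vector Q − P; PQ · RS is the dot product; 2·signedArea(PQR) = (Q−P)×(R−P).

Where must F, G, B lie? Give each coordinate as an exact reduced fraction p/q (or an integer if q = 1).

B = (92/117, -63/13)
F = (2/3, -10/3)
G = (14/39, -46/13)

1. F_x = 2/3  [F is the centroid of △ECD]
2. F_y = -10/3  [F is the centroid of △ECD]
   → F = (2/3, -10/3)
3. G_x = 14/39  [C, E, G are collinear ∩ FG ⟂ CE]
4. G_y = -46/13  [C, E, G are collinear ∩ FG ⟂ CE]
   → G = (14/39, -46/13)
5. B_x = 92/117  [BE · FD = 1696/351 ∩ GF · BE = 16/117]
6. B_y = -63/13  [BE · FD = 1696/351 ∩ GF · BE = 16/117]
   → B = (92/117, -63/13)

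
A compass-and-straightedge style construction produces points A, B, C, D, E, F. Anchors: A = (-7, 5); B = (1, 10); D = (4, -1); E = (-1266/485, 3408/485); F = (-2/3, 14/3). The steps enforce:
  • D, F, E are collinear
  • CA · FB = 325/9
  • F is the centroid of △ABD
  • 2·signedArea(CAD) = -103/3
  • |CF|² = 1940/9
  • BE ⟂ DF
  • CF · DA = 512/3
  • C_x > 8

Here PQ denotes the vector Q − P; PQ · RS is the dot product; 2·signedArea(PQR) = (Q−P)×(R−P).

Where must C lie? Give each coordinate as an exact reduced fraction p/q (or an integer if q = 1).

1. C_x = 26/3  [CF · DA = 512/3 ∩ 2·signedArea(CAD) = -103/3]
2. C_y = -20/3  [CF · DA = 512/3 ∩ 2·signedArea(CAD) = -103/3]
   → C = (26/3, -20/3)

C = (26/3, -20/3)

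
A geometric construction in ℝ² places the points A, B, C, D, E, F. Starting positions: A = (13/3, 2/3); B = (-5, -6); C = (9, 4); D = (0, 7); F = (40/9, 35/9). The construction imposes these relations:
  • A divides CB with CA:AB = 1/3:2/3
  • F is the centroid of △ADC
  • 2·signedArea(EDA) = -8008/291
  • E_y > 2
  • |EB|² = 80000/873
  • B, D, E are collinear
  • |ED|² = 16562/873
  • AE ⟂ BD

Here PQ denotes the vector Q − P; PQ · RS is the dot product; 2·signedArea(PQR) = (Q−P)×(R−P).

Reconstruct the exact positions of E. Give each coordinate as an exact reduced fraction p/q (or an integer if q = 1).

E = (-455/291, 854/291)

1. E_x = -455/291  [B, D, E are collinear ∩ AE ⟂ BD]
2. E_y = 854/291  [B, D, E are collinear ∩ AE ⟂ BD]
   → E = (-455/291, 854/291)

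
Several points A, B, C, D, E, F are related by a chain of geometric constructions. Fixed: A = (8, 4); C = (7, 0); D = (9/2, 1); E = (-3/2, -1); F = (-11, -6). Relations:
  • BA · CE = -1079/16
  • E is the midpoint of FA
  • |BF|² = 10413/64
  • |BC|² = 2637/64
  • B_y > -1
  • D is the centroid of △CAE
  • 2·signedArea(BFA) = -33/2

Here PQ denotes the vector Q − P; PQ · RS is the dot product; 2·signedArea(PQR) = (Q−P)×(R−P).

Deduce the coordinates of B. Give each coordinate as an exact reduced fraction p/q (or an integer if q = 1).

1. B_x = 5/8  [BA · CE = -1079/16 ∩ 2·signedArea(BFA) = -33/2]
2. B_y = -3/4  [BA · CE = -1079/16 ∩ 2·signedArea(BFA) = -33/2]
   → B = (5/8, -3/4)

B = (5/8, -3/4)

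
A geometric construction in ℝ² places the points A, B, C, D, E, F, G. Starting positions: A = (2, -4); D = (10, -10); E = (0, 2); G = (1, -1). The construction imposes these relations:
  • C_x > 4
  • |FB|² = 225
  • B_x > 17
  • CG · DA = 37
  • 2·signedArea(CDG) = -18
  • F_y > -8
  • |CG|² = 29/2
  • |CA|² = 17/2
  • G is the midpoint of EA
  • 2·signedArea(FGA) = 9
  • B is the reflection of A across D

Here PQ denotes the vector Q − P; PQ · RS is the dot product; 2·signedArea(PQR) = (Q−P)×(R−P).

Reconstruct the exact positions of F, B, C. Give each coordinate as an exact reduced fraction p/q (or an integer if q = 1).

B = (18, -16)
C = (9/2, -5/2)
F = (6, -7)

1. B_x = 18  [B is the reflection of A across D]
2. B_y = -16  [B is the reflection of A across D]
   → B = (18, -16)
3. C_x = 9/2  [2·signedArea(CDG) = -18 ∩ CG · DA = 37]
4. C_y = -5/2  [2·signedArea(CDG) = -18 ∩ CG · DA = 37]
   → C = (9/2, -5/2)
5. F_x = 6  [line 3·x + 1·y + -11 = 0 ∩ |FB|² = 225]
6. F_y = -7  [line 3·x + 1·y + -11 = 0 ∩ |FB|² = 225]
   → F = (6, -7)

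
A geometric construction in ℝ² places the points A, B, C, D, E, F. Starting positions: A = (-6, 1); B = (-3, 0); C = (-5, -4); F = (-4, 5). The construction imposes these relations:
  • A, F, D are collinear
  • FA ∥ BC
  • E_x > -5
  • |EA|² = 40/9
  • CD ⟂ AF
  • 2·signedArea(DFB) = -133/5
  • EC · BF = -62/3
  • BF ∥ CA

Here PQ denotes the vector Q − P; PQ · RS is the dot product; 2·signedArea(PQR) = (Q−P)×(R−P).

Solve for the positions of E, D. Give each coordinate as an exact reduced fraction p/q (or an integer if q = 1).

D = (-39/5, -13/5)
E = (-4, 1/3)

1. E_x = -4  [line 1·x + -5·y + 17/3 = 0 ∩ |EA|² = 40/9]
2. E_y = 1/3  [line 1·x + -5·y + 17/3 = 0 ∩ |EA|² = 40/9]
   → E = (-4, 1/3)
3. D_x = -39/5  [A, F, D are collinear ∩ CD ⟂ AF]
4. D_y = -13/5  [A, F, D are collinear ∩ CD ⟂ AF]
   → D = (-39/5, -13/5)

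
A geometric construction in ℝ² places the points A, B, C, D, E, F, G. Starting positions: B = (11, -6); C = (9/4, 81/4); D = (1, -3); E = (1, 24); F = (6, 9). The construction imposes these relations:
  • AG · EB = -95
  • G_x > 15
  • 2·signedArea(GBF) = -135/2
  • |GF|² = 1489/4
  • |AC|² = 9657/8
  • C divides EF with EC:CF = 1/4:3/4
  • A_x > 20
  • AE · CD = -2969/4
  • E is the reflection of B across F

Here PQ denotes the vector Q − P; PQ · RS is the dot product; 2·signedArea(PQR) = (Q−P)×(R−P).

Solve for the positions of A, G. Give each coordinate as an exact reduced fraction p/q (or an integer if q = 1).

1. A_x = 21  [line 5/4·x + 93/4·y + 183 = 0 ∩ |AC|² = 9657/8]
2. A_y = -9  [line 5/4·x + 93/4·y + 183 = 0 ∩ |AC|² = 9657/8]
   → A = (21, -9)
3. G_x = 16  [AG · EB = -95 ∩ 2·signedArea(GBF) = -135/2]
4. G_y = -15/2  [AG · EB = -95 ∩ 2·signedArea(GBF) = -135/2]
   → G = (16, -15/2)

A = (21, -9)
G = (16, -15/2)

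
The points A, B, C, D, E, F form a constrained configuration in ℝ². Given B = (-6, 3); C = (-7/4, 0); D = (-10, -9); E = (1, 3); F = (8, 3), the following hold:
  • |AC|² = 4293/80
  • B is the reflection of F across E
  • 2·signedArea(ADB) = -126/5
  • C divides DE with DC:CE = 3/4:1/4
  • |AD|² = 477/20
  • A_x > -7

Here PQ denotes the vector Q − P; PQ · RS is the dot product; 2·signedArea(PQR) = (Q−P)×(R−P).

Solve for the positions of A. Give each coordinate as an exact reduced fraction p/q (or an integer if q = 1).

A = (-67/10, -27/5)

1. A_x = -67/10  [line -12·x + 4·y + -294/5 = 0 ∩ |AD|² = 477/20]
2. A_y = -27/5  [line -12·x + 4·y + -294/5 = 0 ∩ |AD|² = 477/20]
   → A = (-67/10, -27/5)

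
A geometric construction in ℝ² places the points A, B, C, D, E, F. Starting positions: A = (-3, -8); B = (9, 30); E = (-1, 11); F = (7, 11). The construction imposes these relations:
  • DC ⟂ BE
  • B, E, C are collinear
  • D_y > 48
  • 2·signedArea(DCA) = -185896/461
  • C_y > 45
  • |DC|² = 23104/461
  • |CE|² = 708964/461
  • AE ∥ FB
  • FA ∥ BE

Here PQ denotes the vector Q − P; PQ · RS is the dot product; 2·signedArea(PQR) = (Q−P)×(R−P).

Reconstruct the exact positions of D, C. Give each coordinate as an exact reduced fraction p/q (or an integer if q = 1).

C = (7959/461, 21069/461)
D = (11, 49)

1. C_x = 7959/461  [line 19·x + -10·y + 129 = 0 ∩ |CE|² = 708964/461]
2. C_y = 21069/461  [line 19·x + -10·y + 129 = 0 ∩ |CE|² = 708964/461]
   → C = (7959/461, 21069/461)
3. D_x = 11  [2·signedArea(DCA) = -185896/461 ∩ DC ⟂ BE]
4. D_y = 49  [2·signedArea(DCA) = -185896/461 ∩ DC ⟂ BE]
   → D = (11, 49)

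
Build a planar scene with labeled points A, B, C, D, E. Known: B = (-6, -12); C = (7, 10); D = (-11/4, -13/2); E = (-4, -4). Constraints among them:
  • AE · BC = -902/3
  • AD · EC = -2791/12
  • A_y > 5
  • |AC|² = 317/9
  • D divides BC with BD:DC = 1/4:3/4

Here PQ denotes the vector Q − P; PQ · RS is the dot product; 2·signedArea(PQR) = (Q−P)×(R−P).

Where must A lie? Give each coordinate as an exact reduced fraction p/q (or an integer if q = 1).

1. A_x = 10/3  [AE · BC = -902/3 ∩ AD · EC = -2791/12]
2. A_y = 16/3  [AE · BC = -902/3 ∩ AD · EC = -2791/12]
   → A = (10/3, 16/3)

A = (10/3, 16/3)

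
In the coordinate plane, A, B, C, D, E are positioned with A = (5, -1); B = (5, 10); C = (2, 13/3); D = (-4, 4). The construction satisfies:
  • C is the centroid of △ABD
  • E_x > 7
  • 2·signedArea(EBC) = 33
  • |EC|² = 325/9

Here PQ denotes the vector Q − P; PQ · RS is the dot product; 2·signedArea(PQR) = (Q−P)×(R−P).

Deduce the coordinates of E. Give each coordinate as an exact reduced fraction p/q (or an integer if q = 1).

1. E_x = 8  [line 17/3·x + -3·y + -94/3 = 0 ∩ |EC|² = 325/9]
2. E_y = 14/3  [line 17/3·x + -3·y + -94/3 = 0 ∩ |EC|² = 325/9]
   → E = (8, 14/3)

E = (8, 14/3)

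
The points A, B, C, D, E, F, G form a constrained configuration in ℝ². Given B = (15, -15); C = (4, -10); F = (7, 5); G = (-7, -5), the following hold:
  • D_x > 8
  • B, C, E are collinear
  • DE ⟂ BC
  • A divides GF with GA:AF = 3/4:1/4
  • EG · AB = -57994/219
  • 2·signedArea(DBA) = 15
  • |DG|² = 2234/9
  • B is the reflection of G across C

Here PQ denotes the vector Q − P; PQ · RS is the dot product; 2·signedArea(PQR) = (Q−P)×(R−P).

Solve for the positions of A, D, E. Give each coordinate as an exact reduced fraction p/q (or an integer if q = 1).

A = (7/2, 5/2)
D = (26/3, -20/3)
E = (1448/219, -2450/219)

1. A_x = 7/2  [A divides GF with GA:AF = 3/4:1/4]
2. A_y = 5/2  [A divides GF with GA:AF = 3/4:1/4]
   → A = (7/2, 5/2)
3. D_x = 26/3  [line -35/2·x + -23/2·y + 75 = 0 ∩ |DG|² = 2234/9]
4. D_y = -20/3  [line -35/2·x + -23/2·y + 75 = 0 ∩ |DG|² = 2234/9]
   → D = (26/3, -20/3)
5. E_x = 1448/219  [B, C, E are collinear ∩ DE ⟂ BC]
6. E_y = -2450/219  [B, C, E are collinear ∩ DE ⟂ BC]
   → E = (1448/219, -2450/219)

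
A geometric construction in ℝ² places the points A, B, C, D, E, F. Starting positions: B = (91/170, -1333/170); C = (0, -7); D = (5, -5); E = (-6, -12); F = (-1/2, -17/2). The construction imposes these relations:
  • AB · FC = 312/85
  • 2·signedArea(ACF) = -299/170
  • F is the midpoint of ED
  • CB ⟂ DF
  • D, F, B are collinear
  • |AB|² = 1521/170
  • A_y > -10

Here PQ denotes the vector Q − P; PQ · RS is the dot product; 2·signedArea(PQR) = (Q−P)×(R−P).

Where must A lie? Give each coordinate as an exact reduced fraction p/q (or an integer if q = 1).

A = (-169/85, -803/85)

1. A_x = -169/85  [AB · FC = 312/85 ∩ 2·signedArea(ACF) = -299/170]
2. A_y = -803/85  [AB · FC = 312/85 ∩ 2·signedArea(ACF) = -299/170]
   → A = (-169/85, -803/85)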